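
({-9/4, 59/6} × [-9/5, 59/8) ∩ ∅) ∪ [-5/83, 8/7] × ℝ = [-5/83, 8/7] × ℝ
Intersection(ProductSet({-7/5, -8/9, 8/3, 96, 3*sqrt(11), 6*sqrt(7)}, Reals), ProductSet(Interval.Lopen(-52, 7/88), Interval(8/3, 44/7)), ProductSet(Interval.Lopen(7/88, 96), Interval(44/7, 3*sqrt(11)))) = EmptySet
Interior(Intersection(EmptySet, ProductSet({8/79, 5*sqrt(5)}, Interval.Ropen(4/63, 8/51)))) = EmptySet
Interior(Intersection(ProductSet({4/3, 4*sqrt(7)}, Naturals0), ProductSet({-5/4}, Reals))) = EmptySet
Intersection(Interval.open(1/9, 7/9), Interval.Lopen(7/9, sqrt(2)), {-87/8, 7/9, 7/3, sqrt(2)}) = EmptySet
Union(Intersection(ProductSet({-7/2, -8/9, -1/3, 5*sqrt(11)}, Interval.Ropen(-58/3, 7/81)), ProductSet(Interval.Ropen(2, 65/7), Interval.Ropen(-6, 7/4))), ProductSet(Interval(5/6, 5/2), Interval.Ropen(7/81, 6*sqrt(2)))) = ProductSet(Interval(5/6, 5/2), Interval.Ropen(7/81, 6*sqrt(2)))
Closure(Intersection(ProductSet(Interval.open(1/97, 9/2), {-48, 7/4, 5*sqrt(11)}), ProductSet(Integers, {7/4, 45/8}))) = ProductSet(Range(1, 5, 1), {7/4})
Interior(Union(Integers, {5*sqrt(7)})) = EmptySet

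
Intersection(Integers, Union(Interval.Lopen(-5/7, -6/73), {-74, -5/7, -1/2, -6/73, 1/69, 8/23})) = {-74}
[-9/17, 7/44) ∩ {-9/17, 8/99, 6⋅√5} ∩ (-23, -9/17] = {-9/17}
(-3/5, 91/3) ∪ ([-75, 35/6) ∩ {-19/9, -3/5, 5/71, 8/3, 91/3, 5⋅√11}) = {-19/9} ∪ [-3/5, 91/3)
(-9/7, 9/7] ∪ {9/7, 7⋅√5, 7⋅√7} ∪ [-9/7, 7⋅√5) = [-9/7, 7⋅√5] ∪ {7⋅√7}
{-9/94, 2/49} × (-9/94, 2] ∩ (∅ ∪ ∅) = ∅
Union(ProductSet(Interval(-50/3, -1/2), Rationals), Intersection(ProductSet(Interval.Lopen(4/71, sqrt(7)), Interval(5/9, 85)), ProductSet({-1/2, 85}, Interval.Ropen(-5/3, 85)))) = ProductSet(Interval(-50/3, -1/2), Rationals)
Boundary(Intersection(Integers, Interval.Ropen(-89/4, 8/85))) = Range(-22, 1, 1)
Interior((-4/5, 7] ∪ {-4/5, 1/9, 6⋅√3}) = (-4/5, 7)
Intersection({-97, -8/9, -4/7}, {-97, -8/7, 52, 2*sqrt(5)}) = {-97}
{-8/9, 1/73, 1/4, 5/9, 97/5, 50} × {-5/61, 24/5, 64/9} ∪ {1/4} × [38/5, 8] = ({1/4} × [38/5, 8]) ∪ ({-8/9, 1/73, 1/4, 5/9, 97/5, 50} × {-5/61, 24/5, 64/9})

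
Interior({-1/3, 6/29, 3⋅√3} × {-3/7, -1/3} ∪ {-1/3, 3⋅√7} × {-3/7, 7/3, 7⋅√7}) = ∅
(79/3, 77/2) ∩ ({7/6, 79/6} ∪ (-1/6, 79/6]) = ∅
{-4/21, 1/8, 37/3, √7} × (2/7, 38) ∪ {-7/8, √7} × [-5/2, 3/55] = ({-7/8, √7} × [-5/2, 3/55]) ∪ ({-4/21, 1/8, 37/3, √7} × (2/7, 38))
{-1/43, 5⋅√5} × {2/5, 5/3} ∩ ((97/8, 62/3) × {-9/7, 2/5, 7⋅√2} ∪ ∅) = ∅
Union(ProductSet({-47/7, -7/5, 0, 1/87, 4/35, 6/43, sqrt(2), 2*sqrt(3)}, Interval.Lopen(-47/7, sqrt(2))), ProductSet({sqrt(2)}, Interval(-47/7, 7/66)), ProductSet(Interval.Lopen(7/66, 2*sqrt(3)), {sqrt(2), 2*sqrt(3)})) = Union(ProductSet({sqrt(2)}, Interval(-47/7, 7/66)), ProductSet({-47/7, -7/5, 0, 1/87, 4/35, 6/43, sqrt(2), 2*sqrt(3)}, Interval.Lopen(-47/7, sqrt(2))), ProductSet(Interval.Lopen(7/66, 2*sqrt(3)), {sqrt(2), 2*sqrt(3)}))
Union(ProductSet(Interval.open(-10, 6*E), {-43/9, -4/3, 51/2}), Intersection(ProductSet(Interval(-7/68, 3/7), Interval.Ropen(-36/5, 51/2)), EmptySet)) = ProductSet(Interval.open(-10, 6*E), {-43/9, -4/3, 51/2})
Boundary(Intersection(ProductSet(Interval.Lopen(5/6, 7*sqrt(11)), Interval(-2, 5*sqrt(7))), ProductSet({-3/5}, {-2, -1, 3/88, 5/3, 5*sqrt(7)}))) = EmptySet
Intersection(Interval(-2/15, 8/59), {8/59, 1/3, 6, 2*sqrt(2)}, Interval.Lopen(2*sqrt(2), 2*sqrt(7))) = EmptySet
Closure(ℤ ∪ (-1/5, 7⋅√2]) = ℤ ∪ [-1/5, 7⋅√2]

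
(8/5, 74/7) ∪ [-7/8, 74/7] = [-7/8, 74/7]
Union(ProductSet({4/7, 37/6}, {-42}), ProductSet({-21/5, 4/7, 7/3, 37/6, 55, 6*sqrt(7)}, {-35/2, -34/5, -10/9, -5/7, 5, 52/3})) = Union(ProductSet({4/7, 37/6}, {-42}), ProductSet({-21/5, 4/7, 7/3, 37/6, 55, 6*sqrt(7)}, {-35/2, -34/5, -10/9, -5/7, 5, 52/3}))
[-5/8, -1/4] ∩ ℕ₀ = ∅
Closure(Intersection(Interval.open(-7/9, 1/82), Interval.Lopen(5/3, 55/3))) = EmptySet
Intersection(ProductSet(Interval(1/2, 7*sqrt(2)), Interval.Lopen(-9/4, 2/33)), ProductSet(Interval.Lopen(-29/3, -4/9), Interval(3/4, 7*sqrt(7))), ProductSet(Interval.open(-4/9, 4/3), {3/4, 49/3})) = EmptySet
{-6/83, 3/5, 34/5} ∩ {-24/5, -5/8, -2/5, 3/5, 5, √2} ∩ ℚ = {3/5}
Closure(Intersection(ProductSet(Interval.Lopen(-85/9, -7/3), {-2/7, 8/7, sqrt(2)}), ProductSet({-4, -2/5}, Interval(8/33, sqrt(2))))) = ProductSet({-4}, {8/7, sqrt(2)})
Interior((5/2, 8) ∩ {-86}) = ∅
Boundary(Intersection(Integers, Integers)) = Integers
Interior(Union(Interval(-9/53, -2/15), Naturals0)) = Union(Complement(Interval.open(-9/53, -2/15), Complement(Naturals0, Interval.open(-9/53, -2/15))), Complement(Naturals0, Union(Complement(Naturals0, Interval.open(-9/53, -2/15)), {-9/53, -2/15})))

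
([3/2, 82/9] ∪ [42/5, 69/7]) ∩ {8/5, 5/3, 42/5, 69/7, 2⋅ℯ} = {8/5, 5/3, 42/5, 69/7, 2⋅ℯ}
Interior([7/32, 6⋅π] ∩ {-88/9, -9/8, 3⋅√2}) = ∅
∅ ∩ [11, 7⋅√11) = ∅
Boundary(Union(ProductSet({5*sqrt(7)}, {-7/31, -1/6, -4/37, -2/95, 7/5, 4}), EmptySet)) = ProductSet({5*sqrt(7)}, {-7/31, -1/6, -4/37, -2/95, 7/5, 4})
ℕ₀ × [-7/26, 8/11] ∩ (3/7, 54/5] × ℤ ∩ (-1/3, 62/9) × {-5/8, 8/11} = ∅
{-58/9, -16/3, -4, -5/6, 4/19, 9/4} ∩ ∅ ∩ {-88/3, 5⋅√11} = ∅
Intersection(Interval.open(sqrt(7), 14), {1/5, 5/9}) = EmptySet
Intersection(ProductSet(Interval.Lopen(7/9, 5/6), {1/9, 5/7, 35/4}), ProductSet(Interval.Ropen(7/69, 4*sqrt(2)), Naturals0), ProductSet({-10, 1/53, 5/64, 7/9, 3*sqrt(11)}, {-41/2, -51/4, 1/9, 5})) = EmptySet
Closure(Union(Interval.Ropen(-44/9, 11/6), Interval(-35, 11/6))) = Interval(-35, 11/6)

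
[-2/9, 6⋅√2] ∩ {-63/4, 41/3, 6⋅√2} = {6⋅√2}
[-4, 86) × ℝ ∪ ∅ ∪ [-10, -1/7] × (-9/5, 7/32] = ([-4, 86) × ℝ) ∪ ([-10, -1/7] × (-9/5, 7/32])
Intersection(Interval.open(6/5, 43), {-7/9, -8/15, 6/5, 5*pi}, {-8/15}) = EmptySet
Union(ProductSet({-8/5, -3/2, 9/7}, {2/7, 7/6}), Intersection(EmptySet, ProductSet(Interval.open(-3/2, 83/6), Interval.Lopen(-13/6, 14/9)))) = ProductSet({-8/5, -3/2, 9/7}, {2/7, 7/6})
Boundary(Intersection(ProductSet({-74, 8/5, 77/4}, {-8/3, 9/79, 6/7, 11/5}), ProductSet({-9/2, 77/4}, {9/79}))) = ProductSet({77/4}, {9/79})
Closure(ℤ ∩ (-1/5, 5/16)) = {0}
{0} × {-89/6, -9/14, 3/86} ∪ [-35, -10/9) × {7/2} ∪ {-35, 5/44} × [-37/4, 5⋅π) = ({0} × {-89/6, -9/14, 3/86}) ∪ ([-35, -10/9) × {7/2}) ∪ ({-35, 5/44} × [-37/4, 5⋅π))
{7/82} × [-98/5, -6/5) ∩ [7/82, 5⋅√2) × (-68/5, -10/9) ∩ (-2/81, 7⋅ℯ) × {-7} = {7/82} × {-7}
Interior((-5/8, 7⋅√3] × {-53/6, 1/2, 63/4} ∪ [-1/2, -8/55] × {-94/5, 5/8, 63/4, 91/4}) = ∅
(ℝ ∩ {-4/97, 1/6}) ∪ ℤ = ℤ ∪ {-4/97, 1/6}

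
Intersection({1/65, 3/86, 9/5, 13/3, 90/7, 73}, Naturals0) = {73}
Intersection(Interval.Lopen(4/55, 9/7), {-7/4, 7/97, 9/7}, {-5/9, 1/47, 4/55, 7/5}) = EmptySet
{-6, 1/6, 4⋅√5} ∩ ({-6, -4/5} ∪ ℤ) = {-6}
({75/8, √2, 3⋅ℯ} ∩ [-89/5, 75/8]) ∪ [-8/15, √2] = [-8/15, √2] ∪ {75/8, 3⋅ℯ}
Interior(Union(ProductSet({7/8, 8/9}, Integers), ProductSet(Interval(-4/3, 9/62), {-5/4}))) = EmptySet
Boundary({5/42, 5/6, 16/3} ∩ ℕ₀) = ∅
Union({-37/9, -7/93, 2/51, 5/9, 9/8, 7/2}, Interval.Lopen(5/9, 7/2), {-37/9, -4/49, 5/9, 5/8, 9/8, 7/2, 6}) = Union({-37/9, -4/49, -7/93, 2/51, 6}, Interval(5/9, 7/2))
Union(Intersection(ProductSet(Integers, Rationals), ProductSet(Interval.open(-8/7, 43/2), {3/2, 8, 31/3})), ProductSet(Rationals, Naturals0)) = Union(ProductSet(Range(-1, 22, 1), {3/2, 8, 31/3}), ProductSet(Rationals, Naturals0))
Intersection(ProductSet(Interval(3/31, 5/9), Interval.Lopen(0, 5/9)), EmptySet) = EmptySet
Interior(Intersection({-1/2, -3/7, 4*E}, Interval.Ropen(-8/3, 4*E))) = EmptySet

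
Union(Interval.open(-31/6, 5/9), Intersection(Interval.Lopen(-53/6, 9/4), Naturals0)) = Union(Interval.open(-31/6, 5/9), Range(0, 3, 1))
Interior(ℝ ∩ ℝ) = ℝ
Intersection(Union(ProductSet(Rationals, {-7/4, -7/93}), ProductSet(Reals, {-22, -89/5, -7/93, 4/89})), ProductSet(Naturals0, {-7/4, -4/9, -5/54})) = ProductSet(Naturals0, {-7/4})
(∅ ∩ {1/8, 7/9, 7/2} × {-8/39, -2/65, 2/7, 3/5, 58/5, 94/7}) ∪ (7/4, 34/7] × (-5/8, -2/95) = (7/4, 34/7] × (-5/8, -2/95)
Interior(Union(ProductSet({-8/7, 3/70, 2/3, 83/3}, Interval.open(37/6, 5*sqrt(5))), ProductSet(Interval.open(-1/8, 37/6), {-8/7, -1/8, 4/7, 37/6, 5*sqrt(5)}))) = EmptySet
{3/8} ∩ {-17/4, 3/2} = ∅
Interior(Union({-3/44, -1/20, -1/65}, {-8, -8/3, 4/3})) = EmptySet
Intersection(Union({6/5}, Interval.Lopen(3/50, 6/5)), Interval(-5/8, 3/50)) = EmptySet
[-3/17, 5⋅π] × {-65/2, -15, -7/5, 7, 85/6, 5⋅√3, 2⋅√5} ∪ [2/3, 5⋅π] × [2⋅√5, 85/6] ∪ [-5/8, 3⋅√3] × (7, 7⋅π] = ([-5/8, 3⋅√3] × (7, 7⋅π]) ∪ ([2/3, 5⋅π] × [2⋅√5, 85/6]) ∪ ([-3/17, 5⋅π] × {-65/2, -15, -7/5, 7, 85/6, 5⋅√3, 2⋅√5})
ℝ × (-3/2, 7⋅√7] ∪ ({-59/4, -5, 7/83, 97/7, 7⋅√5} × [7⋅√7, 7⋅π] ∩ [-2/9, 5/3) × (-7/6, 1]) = ℝ × (-3/2, 7⋅√7]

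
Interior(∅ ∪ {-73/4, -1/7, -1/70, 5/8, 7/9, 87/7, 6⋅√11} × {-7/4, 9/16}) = ∅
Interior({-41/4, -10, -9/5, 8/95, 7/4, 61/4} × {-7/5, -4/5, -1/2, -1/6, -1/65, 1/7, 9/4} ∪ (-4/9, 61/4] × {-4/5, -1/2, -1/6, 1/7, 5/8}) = ∅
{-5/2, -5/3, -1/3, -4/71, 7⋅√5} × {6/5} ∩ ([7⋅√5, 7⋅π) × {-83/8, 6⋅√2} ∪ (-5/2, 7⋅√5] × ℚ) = {-5/3, -1/3, -4/71, 7⋅√5} × {6/5}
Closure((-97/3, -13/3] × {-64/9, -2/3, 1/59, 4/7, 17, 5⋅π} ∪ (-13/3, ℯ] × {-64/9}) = ([-13/3, ℯ] × {-64/9}) ∪ ([-97/3, -13/3] × {-64/9, -2/3, 1/59, 4/7, 17, 5⋅π})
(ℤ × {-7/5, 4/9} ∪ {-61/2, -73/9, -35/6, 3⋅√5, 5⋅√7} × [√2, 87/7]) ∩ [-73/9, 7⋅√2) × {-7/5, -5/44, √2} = ({-8, -7, …, 9} × {-7/5}) ∪ ({-73/9, -35/6, 3⋅√5} × {√2})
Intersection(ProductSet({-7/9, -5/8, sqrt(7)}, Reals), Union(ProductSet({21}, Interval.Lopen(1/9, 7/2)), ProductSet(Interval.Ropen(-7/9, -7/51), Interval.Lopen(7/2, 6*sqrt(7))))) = ProductSet({-7/9, -5/8}, Interval.Lopen(7/2, 6*sqrt(7)))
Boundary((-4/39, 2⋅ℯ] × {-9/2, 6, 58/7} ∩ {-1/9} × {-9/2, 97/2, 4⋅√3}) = ∅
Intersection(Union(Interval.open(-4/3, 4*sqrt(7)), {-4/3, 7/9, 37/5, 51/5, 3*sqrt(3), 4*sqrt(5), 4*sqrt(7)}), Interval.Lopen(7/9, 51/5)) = Interval.Lopen(7/9, 51/5)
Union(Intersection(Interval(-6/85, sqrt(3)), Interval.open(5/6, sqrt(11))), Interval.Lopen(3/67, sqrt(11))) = Interval.Lopen(3/67, sqrt(11))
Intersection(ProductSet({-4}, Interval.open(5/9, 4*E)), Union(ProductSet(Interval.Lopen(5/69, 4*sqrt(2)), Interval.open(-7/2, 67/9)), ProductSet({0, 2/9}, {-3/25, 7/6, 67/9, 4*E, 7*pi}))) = EmptySet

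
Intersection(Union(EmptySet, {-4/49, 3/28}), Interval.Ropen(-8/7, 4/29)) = {-4/49, 3/28}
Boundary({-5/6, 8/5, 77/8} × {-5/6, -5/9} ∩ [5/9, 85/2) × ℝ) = {8/5, 77/8} × {-5/6, -5/9}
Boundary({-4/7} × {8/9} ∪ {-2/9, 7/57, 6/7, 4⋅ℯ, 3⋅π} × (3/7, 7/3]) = ({-4/7} × {8/9}) ∪ ({-2/9, 7/57, 6/7, 4⋅ℯ, 3⋅π} × [3/7, 7/3])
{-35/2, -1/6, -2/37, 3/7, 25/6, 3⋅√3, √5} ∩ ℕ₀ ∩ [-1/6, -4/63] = ∅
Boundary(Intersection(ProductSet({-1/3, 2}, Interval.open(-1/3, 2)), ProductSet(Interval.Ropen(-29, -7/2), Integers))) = EmptySet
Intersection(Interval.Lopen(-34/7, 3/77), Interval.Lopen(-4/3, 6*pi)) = Interval.Lopen(-4/3, 3/77)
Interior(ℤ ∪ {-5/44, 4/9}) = ∅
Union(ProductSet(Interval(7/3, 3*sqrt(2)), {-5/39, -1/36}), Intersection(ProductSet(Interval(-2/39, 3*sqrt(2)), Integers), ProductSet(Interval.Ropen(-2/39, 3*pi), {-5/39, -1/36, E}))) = ProductSet(Interval(7/3, 3*sqrt(2)), {-5/39, -1/36})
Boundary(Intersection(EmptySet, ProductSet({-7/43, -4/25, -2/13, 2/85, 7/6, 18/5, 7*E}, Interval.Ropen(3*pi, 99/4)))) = EmptySet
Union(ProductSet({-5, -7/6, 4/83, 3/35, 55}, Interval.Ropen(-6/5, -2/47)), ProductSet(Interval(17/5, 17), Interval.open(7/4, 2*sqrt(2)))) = Union(ProductSet({-5, -7/6, 4/83, 3/35, 55}, Interval.Ropen(-6/5, -2/47)), ProductSet(Interval(17/5, 17), Interval.open(7/4, 2*sqrt(2))))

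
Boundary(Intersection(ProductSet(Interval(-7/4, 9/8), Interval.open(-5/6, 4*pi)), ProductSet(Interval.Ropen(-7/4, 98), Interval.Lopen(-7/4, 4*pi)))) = Union(ProductSet({-7/4, 9/8}, Interval(-5/6, 4*pi)), ProductSet(Interval(-7/4, 9/8), {-5/6, 4*pi}))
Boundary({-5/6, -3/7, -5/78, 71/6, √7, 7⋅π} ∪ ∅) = {-5/6, -3/7, -5/78, 71/6, √7, 7⋅π}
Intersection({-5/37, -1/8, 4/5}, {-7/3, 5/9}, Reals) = EmptySet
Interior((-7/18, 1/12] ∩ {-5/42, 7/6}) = ∅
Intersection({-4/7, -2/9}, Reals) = {-4/7, -2/9}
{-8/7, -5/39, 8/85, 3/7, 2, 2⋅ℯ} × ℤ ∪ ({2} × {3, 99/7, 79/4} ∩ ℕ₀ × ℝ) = ({2} × {3, 99/7, 79/4}) ∪ ({-8/7, -5/39, 8/85, 3/7, 2, 2⋅ℯ} × ℤ)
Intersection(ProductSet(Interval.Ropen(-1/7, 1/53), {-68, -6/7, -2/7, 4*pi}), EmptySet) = EmptySet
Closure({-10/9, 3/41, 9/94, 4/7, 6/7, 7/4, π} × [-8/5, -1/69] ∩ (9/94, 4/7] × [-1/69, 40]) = {4/7} × {-1/69}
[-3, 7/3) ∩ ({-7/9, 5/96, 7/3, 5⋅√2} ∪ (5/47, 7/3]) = {-7/9, 5/96} ∪ (5/47, 7/3)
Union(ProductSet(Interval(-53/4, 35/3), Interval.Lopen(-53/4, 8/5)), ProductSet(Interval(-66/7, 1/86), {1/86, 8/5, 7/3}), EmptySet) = Union(ProductSet(Interval(-53/4, 35/3), Interval.Lopen(-53/4, 8/5)), ProductSet(Interval(-66/7, 1/86), {1/86, 8/5, 7/3}))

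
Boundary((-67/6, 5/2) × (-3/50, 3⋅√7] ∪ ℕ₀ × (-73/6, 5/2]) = (ℕ₀ × [-73/6, -3/50]) ∪ (ℕ₀ \ (-67/6, 5/2) × [-73/6, 5/2]) ∪ ({-67/6, 5/2} × [-3/50, 3⋅√7]) ∪ ([-67/6, 5/2] × {-3/50, 3⋅√7})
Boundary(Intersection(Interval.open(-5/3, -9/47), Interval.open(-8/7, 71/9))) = {-8/7, -9/47}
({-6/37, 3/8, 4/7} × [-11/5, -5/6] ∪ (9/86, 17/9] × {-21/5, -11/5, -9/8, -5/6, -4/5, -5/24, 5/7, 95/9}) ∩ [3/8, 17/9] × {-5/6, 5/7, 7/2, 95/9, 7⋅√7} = [3/8, 17/9] × {-5/6, 5/7, 95/9}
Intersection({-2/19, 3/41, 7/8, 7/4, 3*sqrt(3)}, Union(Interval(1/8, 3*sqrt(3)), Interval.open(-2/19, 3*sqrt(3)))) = {3/41, 7/8, 7/4, 3*sqrt(3)}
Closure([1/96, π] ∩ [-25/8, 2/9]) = [1/96, 2/9]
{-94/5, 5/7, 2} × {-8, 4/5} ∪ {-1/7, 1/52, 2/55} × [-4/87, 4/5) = ({-94/5, 5/7, 2} × {-8, 4/5}) ∪ ({-1/7, 1/52, 2/55} × [-4/87, 4/5))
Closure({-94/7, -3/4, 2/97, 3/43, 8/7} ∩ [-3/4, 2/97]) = {-3/4, 2/97}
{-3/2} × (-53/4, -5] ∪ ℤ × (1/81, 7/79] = (ℤ × (1/81, 7/79]) ∪ ({-3/2} × (-53/4, -5])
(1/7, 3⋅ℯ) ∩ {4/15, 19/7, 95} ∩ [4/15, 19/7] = {4/15, 19/7}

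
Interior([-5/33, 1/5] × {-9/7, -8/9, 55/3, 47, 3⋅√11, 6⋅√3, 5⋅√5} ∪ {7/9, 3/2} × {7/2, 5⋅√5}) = ∅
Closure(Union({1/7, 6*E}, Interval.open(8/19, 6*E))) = Union({1/7}, Interval(8/19, 6*E))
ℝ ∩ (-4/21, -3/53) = (-4/21, -3/53)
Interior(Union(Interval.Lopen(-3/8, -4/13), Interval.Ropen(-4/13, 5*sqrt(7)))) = Interval.open(-3/8, 5*sqrt(7))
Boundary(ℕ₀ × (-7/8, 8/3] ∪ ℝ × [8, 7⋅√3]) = (ℕ₀ × [-7/8, 8/3]) ∪ (ℝ × {8, 7⋅√3})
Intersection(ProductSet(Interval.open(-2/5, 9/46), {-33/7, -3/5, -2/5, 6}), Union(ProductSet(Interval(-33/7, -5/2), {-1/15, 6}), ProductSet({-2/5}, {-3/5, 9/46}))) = EmptySet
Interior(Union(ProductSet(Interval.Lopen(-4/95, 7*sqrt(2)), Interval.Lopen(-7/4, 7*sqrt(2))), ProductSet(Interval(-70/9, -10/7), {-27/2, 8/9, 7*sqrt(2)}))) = ProductSet(Interval.open(-4/95, 7*sqrt(2)), Interval.open(-7/4, 7*sqrt(2)))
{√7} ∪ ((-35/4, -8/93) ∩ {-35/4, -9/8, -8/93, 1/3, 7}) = {-9/8, √7}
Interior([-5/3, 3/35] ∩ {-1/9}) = ∅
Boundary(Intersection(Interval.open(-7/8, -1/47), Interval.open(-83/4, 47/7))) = {-7/8, -1/47}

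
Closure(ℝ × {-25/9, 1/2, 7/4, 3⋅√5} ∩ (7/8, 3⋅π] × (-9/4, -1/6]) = ∅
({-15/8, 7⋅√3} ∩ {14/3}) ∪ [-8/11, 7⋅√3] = [-8/11, 7⋅√3]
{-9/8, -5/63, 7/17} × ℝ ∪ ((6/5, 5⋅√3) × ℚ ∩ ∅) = {-9/8, -5/63, 7/17} × ℝ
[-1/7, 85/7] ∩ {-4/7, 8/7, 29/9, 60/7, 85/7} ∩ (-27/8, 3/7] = ∅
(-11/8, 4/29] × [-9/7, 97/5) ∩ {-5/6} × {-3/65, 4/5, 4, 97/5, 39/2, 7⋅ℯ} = {-5/6} × {-3/65, 4/5, 4, 7⋅ℯ}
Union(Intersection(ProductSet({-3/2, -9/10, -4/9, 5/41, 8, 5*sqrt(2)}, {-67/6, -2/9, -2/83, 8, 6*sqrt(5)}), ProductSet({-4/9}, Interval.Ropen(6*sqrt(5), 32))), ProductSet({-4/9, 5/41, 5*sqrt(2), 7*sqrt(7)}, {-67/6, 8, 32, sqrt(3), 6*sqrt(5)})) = ProductSet({-4/9, 5/41, 5*sqrt(2), 7*sqrt(7)}, {-67/6, 8, 32, sqrt(3), 6*sqrt(5)})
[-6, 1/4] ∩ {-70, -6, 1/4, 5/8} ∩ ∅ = ∅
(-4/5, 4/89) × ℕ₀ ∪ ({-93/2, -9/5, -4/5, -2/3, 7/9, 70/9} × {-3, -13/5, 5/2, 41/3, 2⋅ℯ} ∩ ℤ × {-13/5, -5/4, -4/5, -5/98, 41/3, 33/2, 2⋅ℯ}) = (-4/5, 4/89) × ℕ₀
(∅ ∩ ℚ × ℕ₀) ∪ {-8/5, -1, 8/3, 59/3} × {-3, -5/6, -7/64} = {-8/5, -1, 8/3, 59/3} × {-3, -5/6, -7/64}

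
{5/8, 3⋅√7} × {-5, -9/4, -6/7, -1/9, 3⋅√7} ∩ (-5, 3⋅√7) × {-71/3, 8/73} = ∅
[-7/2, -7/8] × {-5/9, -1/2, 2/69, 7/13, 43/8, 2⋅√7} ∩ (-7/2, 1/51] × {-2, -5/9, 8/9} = (-7/2, -7/8] × {-5/9}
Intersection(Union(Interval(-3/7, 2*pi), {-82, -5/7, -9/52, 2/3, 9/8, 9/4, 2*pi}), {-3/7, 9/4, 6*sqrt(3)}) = {-3/7, 9/4}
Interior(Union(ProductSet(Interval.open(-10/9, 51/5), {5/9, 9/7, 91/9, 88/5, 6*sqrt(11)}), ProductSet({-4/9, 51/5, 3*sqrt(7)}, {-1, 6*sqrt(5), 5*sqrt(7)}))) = EmptySet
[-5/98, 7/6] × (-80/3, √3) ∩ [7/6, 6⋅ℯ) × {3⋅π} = ∅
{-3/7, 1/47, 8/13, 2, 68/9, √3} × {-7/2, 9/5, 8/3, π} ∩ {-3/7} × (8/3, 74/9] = {-3/7} × {π}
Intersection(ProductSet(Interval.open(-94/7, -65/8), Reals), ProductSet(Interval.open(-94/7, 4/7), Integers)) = ProductSet(Interval.open(-94/7, -65/8), Integers)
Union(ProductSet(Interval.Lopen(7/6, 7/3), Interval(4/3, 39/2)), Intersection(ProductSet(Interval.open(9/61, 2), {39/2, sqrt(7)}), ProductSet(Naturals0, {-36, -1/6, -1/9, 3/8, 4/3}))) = ProductSet(Interval.Lopen(7/6, 7/3), Interval(4/3, 39/2))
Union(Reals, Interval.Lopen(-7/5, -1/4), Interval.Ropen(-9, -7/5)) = Interval(-oo, oo)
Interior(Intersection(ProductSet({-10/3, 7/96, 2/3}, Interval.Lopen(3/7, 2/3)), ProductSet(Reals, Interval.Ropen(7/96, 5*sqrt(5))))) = EmptySet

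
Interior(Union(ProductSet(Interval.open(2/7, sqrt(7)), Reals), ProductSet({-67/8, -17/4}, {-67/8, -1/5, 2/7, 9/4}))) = ProductSet(Interval.open(2/7, sqrt(7)), Reals)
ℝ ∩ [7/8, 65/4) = [7/8, 65/4)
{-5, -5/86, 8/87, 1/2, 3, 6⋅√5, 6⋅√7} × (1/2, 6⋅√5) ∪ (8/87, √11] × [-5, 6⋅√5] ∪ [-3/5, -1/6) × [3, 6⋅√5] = ([-3/5, -1/6) × [3, 6⋅√5]) ∪ ((8/87, √11] × [-5, 6⋅√5]) ∪ ({-5, -5/86, 8/87, 1/2, 3, 6⋅√5, 6⋅√7} × (1/2, 6⋅√5))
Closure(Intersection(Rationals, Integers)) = Integers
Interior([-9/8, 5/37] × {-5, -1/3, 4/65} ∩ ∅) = ∅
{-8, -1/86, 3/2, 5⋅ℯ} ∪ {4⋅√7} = {-8, -1/86, 3/2, 4⋅√7, 5⋅ℯ}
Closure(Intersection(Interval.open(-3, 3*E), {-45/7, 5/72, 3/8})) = {5/72, 3/8}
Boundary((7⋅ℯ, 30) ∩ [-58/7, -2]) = ∅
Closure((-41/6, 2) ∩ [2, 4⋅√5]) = ∅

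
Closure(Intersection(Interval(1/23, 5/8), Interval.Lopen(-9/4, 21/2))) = Interval(1/23, 5/8)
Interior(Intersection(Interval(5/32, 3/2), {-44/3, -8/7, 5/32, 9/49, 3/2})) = EmptySet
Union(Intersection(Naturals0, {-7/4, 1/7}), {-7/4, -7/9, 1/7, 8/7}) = {-7/4, -7/9, 1/7, 8/7}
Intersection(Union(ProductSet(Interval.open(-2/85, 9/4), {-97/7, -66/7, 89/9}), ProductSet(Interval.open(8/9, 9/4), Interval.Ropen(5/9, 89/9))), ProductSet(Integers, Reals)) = Union(ProductSet(Range(0, 3, 1), {-97/7, -66/7, 89/9}), ProductSet(Range(1, 3, 1), Interval.Ropen(5/9, 89/9)))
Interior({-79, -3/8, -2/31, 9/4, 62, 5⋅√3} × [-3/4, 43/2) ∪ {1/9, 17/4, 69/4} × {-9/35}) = ∅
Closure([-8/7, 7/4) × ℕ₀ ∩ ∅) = ∅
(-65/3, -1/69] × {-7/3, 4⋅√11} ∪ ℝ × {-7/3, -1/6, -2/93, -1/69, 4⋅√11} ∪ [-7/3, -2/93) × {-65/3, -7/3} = ([-7/3, -2/93) × {-65/3, -7/3}) ∪ (ℝ × {-7/3, -1/6, -2/93, -1/69, 4⋅√11})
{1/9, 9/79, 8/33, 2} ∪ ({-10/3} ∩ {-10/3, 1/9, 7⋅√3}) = {-10/3, 1/9, 9/79, 8/33, 2}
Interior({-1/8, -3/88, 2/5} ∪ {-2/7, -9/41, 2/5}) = ∅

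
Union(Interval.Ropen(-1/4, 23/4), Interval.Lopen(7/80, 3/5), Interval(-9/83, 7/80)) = Interval.Ropen(-1/4, 23/4)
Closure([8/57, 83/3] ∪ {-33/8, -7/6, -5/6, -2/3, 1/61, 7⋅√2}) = {-33/8, -7/6, -5/6, -2/3, 1/61} ∪ [8/57, 83/3]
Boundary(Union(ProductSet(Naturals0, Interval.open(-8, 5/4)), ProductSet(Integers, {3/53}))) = Union(ProductSet(Integers, {3/53}), ProductSet(Naturals0, Interval(-8, 5/4)))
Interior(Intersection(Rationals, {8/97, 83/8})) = EmptySet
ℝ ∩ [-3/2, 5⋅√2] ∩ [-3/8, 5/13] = [-3/8, 5/13]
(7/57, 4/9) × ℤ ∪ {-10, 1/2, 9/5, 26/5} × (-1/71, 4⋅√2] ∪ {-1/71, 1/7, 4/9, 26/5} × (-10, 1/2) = ((7/57, 4/9) × ℤ) ∪ ({-1/71, 1/7, 4/9, 26/5} × (-10, 1/2)) ∪ ({-10, 1/2, 9/5, 26/5} × (-1/71, 4⋅√2])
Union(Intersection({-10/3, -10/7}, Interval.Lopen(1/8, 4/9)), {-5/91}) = {-5/91}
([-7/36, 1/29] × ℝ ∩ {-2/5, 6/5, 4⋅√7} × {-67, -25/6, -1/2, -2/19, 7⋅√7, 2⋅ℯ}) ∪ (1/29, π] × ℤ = (1/29, π] × ℤ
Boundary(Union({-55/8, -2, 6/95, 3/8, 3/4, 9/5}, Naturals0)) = Union({-55/8, -2, 6/95, 3/8, 3/4, 9/5}, Naturals0)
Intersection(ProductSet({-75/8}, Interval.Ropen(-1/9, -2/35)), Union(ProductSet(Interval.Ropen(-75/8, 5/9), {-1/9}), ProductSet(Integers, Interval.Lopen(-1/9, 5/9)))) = ProductSet({-75/8}, {-1/9})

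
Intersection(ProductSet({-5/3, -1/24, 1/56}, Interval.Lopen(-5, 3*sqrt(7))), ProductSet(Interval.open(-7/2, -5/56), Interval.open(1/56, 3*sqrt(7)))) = ProductSet({-5/3}, Interval.open(1/56, 3*sqrt(7)))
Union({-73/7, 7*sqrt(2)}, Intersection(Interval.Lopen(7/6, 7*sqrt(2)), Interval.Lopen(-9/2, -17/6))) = {-73/7, 7*sqrt(2)}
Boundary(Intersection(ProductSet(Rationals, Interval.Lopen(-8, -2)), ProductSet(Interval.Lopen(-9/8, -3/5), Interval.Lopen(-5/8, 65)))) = EmptySet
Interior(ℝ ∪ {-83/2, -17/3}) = ℝ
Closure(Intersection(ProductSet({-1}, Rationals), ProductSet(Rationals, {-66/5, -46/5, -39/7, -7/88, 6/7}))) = ProductSet({-1}, {-66/5, -46/5, -39/7, -7/88, 6/7})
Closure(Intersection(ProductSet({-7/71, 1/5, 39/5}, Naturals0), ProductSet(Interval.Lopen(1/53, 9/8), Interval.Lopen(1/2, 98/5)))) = ProductSet({1/5}, Range(1, 20, 1))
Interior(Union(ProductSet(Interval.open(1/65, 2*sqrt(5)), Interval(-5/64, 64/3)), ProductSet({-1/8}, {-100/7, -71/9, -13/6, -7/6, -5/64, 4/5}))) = ProductSet(Interval.open(1/65, 2*sqrt(5)), Interval.open(-5/64, 64/3))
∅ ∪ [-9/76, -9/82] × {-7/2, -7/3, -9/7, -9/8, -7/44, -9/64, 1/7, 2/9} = [-9/76, -9/82] × {-7/2, -7/3, -9/7, -9/8, -7/44, -9/64, 1/7, 2/9}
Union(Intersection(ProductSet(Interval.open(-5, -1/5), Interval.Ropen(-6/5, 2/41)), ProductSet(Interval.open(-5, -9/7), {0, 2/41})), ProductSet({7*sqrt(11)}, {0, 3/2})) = Union(ProductSet({7*sqrt(11)}, {0, 3/2}), ProductSet(Interval.open(-5, -9/7), {0}))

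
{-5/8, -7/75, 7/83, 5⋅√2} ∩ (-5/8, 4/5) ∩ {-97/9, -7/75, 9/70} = {-7/75}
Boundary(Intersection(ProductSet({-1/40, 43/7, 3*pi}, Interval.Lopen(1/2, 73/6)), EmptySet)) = EmptySet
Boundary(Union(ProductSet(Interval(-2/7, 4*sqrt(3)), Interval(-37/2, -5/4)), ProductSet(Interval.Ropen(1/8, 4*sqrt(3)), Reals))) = Union(ProductSet({4*sqrt(3)}, Reals), ProductSet({-2/7, 4*sqrt(3)}, Interval(-37/2, -5/4)), ProductSet({1/8, 4*sqrt(3)}, Union(Interval(-oo, -37/2), Interval(-5/4, oo))), ProductSet(Union({4*sqrt(3)}, Interval(-2/7, 1/8)), {-37/2, -5/4}))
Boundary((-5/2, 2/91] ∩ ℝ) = {-5/2, 2/91}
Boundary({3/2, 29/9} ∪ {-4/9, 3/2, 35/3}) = {-4/9, 3/2, 29/9, 35/3}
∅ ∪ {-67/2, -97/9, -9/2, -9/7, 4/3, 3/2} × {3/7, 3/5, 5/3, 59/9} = {-67/2, -97/9, -9/2, -9/7, 4/3, 3/2} × {3/7, 3/5, 5/3, 59/9}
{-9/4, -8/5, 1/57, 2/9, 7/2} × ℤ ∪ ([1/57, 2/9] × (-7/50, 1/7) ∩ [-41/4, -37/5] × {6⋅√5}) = {-9/4, -8/5, 1/57, 2/9, 7/2} × ℤ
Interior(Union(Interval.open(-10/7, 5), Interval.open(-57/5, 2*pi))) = Interval.open(-57/5, 2*pi)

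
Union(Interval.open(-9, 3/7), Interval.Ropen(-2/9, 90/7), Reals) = Interval(-oo, oo)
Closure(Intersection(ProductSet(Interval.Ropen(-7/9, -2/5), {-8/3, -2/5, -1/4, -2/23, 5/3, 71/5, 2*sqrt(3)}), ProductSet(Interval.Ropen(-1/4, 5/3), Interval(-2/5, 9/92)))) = EmptySet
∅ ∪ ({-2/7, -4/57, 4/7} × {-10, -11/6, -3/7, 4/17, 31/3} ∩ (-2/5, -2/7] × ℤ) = {-2/7} × {-10}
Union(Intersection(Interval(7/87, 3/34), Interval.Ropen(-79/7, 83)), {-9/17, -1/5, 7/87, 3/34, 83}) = Union({-9/17, -1/5, 83}, Interval(7/87, 3/34))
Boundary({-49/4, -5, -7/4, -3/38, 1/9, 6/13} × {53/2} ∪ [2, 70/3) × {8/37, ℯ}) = ([2, 70/3] × {8/37, ℯ}) ∪ ({-49/4, -5, -7/4, -3/38, 1/9, 6/13} × {53/2})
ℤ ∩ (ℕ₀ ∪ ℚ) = ℤ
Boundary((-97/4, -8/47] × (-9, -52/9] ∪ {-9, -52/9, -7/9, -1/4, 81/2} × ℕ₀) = ({81/2} × ℕ₀) ∪ ({-97/4, -8/47} × [-9, -52/9]) ∪ ([-97/4, -8/47] × {-9, -52/9}) ∪ ({-9, -52/9, -7/9, -1/4, 81/2} × ℕ₀ \ (-9, -52/9))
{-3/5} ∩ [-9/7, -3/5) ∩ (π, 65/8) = ∅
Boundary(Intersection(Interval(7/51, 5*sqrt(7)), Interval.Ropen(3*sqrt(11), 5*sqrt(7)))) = {3*sqrt(11), 5*sqrt(7)}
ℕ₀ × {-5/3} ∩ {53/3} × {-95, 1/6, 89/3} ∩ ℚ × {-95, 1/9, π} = ∅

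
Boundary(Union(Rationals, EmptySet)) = Reals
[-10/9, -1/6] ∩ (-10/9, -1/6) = (-10/9, -1/6)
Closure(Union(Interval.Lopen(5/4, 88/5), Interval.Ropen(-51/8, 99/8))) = Interval(-51/8, 88/5)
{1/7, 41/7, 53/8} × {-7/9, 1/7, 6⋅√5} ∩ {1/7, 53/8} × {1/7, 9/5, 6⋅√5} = {1/7, 53/8} × {1/7, 6⋅√5}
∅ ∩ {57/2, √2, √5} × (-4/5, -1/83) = ∅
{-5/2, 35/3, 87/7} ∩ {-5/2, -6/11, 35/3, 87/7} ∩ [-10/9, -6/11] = ∅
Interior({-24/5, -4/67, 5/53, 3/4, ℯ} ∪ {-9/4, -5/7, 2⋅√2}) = ∅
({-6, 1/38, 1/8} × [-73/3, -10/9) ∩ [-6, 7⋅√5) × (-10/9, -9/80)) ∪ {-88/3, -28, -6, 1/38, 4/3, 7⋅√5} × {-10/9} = {-88/3, -28, -6, 1/38, 4/3, 7⋅√5} × {-10/9}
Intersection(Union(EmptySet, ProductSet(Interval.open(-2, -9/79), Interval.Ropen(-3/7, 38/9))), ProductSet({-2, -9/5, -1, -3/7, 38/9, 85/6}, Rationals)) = ProductSet({-9/5, -1, -3/7}, Intersection(Interval.Ropen(-3/7, 38/9), Rationals))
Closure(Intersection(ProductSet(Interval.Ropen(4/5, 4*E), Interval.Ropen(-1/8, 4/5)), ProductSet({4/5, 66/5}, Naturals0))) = ProductSet({4/5}, Range(0, 1, 1))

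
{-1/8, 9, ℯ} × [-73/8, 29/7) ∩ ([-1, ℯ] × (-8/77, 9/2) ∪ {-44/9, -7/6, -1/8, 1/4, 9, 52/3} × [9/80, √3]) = ({-1/8, ℯ} × (-8/77, 29/7)) ∪ ({-1/8, 9} × [9/80, √3])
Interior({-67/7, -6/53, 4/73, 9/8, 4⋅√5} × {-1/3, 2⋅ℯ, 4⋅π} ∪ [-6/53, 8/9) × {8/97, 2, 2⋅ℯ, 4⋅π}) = ∅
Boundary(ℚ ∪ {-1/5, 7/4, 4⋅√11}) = ℝ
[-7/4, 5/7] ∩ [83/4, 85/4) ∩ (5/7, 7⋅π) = ∅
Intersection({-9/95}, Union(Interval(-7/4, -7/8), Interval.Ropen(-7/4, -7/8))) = EmptySet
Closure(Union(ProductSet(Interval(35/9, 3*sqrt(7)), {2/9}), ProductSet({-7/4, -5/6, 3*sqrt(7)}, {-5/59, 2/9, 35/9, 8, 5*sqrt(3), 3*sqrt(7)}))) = Union(ProductSet({-7/4, -5/6, 3*sqrt(7)}, {-5/59, 2/9, 35/9, 8, 5*sqrt(3), 3*sqrt(7)}), ProductSet(Interval(35/9, 3*sqrt(7)), {2/9}))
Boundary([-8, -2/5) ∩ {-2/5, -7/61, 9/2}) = ∅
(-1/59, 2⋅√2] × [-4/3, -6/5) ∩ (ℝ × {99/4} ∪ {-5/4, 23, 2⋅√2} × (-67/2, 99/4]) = {2⋅√2} × [-4/3, -6/5)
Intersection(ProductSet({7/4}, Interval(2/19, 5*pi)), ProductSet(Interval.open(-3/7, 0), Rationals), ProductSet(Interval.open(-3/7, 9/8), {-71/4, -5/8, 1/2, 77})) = EmptySet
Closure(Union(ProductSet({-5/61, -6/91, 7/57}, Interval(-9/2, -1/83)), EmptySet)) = ProductSet({-5/61, -6/91, 7/57}, Interval(-9/2, -1/83))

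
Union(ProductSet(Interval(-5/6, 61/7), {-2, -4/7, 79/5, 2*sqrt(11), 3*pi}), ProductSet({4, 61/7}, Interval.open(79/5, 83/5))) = Union(ProductSet({4, 61/7}, Interval.open(79/5, 83/5)), ProductSet(Interval(-5/6, 61/7), {-2, -4/7, 79/5, 2*sqrt(11), 3*pi}))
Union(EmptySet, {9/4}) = {9/4}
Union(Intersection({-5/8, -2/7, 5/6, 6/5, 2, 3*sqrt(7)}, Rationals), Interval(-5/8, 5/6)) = Union({6/5, 2}, Interval(-5/8, 5/6))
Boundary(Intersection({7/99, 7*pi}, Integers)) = EmptySet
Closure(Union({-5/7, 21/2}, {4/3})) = {-5/7, 4/3, 21/2}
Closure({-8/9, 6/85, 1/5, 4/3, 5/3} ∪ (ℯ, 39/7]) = {-8/9, 6/85, 1/5, 4/3, 5/3} ∪ [ℯ, 39/7]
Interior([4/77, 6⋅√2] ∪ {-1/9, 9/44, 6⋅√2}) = (4/77, 6⋅√2)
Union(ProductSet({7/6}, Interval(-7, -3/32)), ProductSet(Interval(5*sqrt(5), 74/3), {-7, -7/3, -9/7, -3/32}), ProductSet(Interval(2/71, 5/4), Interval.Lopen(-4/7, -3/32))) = Union(ProductSet({7/6}, Interval(-7, -3/32)), ProductSet(Interval(2/71, 5/4), Interval.Lopen(-4/7, -3/32)), ProductSet(Interval(5*sqrt(5), 74/3), {-7, -7/3, -9/7, -3/32}))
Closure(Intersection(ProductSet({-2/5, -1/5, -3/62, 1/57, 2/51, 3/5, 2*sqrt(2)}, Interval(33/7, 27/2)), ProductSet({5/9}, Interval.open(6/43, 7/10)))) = EmptySet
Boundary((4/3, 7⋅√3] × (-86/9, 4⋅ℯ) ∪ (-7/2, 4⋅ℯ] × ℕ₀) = ([-7/2, 4/3] × ℕ₀) ∪ ({4/3, 7⋅√3} × [-86/9, 4⋅ℯ]) ∪ ([4/3, 7⋅√3] × {-86/9, 4⋅ℯ}) ∪ ([-7/2, 4⋅ℯ] × ℕ₀ \ (-86/9, 4⋅ℯ))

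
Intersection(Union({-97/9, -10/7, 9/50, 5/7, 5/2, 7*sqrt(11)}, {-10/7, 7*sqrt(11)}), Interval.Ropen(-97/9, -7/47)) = {-97/9, -10/7}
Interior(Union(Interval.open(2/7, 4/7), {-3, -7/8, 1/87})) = Interval.open(2/7, 4/7)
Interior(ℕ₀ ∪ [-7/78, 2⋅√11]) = ({0, 1, …, 6} \ ℕ₀ \ (-7/78, 2⋅√11)) ∪ ((-7/78, 2⋅√11) \ ℕ₀ \ (-7/78, 2⋅√11)) ∪ (ℕ₀ \ ({-7/78, 2⋅√11} ∪ (ℕ₀ \ (-7/78, 2⋅√11)))) ∪ ({0, 1, …, 6} \ ({-7/78, 2⋅√11} ∪ (ℕ₀ \ (-7/78, 2⋅√11))))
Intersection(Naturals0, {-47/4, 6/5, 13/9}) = EmptySet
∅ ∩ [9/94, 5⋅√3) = ∅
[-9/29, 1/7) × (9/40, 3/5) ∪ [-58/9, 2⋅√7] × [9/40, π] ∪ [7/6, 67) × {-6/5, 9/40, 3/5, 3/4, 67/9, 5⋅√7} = ([-58/9, 2⋅√7] × [9/40, π]) ∪ ([7/6, 67) × {-6/5, 9/40, 3/5, 3/4, 67/9, 5⋅√7})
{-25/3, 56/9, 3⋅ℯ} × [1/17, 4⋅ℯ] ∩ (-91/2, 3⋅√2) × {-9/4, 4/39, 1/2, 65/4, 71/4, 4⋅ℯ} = {-25/3} × {4/39, 1/2, 4⋅ℯ}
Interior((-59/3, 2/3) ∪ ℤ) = ({-19, -18, …, 0} \ ℤ \ (-59/3, 2/3)) ∪ (ℤ \ ({-59/3, 2/3} ∪ (ℤ \ (-59/3, 2/3)))) ∪ ((-59/3, 2/3) \ ℤ \ (-59/3, 2/3)) ∪ ({-19, -18, …, 0} \ ({-59/3, 2/3} ∪ (ℤ \ (-59/3, 2/3))))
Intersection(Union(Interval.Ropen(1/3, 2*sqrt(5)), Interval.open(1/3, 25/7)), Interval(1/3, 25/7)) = Interval(1/3, 25/7)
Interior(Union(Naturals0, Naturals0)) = EmptySet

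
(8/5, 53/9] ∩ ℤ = {2, 3, 4, 5}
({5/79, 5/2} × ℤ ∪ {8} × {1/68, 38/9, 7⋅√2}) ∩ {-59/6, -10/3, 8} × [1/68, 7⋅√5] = {8} × {1/68, 38/9, 7⋅√2}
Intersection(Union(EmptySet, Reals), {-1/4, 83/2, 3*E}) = {-1/4, 83/2, 3*E}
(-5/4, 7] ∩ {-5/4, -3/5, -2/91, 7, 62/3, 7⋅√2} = {-3/5, -2/91, 7}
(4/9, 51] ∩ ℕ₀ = {1, 2, …, 51}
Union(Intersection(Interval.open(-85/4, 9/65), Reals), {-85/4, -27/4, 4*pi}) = Union({4*pi}, Interval.Ropen(-85/4, 9/65))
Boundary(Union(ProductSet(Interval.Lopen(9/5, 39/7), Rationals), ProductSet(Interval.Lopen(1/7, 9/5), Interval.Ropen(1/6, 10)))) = Union(ProductSet({1/7, 9/5}, Interval(1/6, 10)), ProductSet(Interval(1/7, 9/5), {1/6, 10}), ProductSet(Interval(9/5, 39/7), Reals))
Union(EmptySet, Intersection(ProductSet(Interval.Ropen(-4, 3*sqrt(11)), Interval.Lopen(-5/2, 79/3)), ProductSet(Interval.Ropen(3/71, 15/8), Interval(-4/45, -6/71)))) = ProductSet(Interval.Ropen(3/71, 15/8), Interval(-4/45, -6/71))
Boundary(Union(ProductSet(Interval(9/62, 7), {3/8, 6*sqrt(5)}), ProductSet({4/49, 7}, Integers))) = Union(ProductSet({4/49, 7}, Integers), ProductSet(Interval(9/62, 7), {3/8, 6*sqrt(5)}))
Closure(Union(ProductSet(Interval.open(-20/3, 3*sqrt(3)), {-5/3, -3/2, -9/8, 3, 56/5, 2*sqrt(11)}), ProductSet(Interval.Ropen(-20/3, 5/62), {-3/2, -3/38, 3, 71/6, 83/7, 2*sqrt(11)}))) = Union(ProductSet(Interval(-20/3, 5/62), {-3/2, -3/38, 3, 71/6, 83/7, 2*sqrt(11)}), ProductSet(Interval(-20/3, 3*sqrt(3)), {-5/3, -3/2, -9/8, 3, 56/5, 2*sqrt(11)}))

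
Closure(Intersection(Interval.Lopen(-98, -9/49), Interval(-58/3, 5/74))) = Interval(-58/3, -9/49)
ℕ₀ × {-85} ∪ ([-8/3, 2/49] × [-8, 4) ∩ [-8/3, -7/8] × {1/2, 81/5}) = (ℕ₀ × {-85}) ∪ ([-8/3, -7/8] × {1/2})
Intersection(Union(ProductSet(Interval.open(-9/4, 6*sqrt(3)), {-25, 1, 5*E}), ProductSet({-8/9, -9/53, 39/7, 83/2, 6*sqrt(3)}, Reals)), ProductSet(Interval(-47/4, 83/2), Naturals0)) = Union(ProductSet({-8/9, -9/53, 39/7, 83/2, 6*sqrt(3)}, Naturals0), ProductSet(Interval.open(-9/4, 6*sqrt(3)), {1}))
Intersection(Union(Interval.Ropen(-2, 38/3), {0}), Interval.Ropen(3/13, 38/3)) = Interval.Ropen(3/13, 38/3)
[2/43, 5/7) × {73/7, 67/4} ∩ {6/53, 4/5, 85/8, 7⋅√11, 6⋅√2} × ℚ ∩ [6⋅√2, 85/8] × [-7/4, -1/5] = ∅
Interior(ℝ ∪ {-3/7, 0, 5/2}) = ℝ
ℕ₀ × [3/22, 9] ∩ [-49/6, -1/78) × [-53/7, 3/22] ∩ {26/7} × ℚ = ∅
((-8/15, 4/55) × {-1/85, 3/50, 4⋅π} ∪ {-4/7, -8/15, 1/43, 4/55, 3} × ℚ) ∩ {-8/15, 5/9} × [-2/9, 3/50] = {-8/15} × (ℚ ∩ [-2/9, 3/50])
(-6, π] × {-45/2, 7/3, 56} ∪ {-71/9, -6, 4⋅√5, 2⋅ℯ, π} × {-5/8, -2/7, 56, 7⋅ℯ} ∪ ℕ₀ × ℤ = (ℕ₀ × ℤ) ∪ ((-6, π] × {-45/2, 7/3, 56}) ∪ ({-71/9, -6, 4⋅√5, 2⋅ℯ, π} × {-5/8, -2/7, 56, 7⋅ℯ})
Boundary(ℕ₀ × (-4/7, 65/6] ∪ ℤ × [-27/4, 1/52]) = (ℤ × [-27/4, 1/52]) ∪ (ℕ₀ × [-4/7, 65/6])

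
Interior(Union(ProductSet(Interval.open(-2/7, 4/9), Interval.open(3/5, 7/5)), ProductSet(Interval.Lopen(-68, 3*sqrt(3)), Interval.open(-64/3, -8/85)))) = Union(ProductSet(Interval.open(-68, 3*sqrt(3)), Interval.open(-64/3, -8/85)), ProductSet(Interval.open(-2/7, 4/9), Interval.open(3/5, 7/5)))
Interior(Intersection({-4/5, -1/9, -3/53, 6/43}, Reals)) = EmptySet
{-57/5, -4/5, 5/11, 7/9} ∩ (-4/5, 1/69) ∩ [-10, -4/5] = ∅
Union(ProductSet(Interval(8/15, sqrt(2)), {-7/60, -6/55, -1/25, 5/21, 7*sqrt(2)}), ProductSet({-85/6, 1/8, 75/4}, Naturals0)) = Union(ProductSet({-85/6, 1/8, 75/4}, Naturals0), ProductSet(Interval(8/15, sqrt(2)), {-7/60, -6/55, -1/25, 5/21, 7*sqrt(2)}))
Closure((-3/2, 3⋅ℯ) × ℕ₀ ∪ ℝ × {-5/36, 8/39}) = (ℝ × {-5/36, 8/39}) ∪ ([-3/2, 3⋅ℯ] × ℕ₀)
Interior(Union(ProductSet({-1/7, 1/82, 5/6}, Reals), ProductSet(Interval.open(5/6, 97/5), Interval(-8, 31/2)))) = ProductSet(Interval.open(5/6, 97/5), Interval.open(-8, 31/2))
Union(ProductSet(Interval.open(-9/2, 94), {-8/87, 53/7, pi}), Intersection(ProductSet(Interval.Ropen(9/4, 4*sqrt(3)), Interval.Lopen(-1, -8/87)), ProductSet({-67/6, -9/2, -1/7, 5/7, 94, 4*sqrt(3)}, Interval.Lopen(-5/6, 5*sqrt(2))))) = ProductSet(Interval.open(-9/2, 94), {-8/87, 53/7, pi})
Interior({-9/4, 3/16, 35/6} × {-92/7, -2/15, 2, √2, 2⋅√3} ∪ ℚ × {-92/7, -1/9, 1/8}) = ∅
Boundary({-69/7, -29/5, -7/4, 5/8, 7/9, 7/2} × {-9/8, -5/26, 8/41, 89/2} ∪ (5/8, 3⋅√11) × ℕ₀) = ([5/8, 3⋅√11] × ℕ₀) ∪ ({-69/7, -29/5, -7/4, 5/8, 7/9, 7/2} × {-9/8, -5/26, 8/41, 89/2})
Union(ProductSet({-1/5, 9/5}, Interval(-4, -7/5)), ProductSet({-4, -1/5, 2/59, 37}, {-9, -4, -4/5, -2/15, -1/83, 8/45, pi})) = Union(ProductSet({-1/5, 9/5}, Interval(-4, -7/5)), ProductSet({-4, -1/5, 2/59, 37}, {-9, -4, -4/5, -2/15, -1/83, 8/45, pi}))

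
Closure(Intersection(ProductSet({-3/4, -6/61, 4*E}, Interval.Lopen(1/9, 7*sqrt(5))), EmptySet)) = EmptySet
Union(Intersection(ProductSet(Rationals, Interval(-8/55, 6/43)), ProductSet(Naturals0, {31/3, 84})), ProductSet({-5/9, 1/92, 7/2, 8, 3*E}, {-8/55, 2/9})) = ProductSet({-5/9, 1/92, 7/2, 8, 3*E}, {-8/55, 2/9})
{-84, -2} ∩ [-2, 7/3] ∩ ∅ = ∅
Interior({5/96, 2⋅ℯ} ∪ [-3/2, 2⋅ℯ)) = (-3/2, 2⋅ℯ)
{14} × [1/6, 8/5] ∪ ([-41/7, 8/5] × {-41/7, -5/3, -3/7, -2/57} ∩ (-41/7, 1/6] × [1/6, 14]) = {14} × [1/6, 8/5]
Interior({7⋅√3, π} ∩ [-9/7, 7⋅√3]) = ∅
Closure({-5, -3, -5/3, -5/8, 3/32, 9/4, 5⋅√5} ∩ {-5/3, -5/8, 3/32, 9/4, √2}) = {-5/3, -5/8, 3/32, 9/4}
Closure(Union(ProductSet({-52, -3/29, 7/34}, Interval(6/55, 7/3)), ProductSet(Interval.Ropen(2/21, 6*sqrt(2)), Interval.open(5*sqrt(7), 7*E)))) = Union(ProductSet({2/21, 6*sqrt(2)}, Interval(5*sqrt(7), 7*E)), ProductSet({-52, -3/29, 7/34}, Interval(6/55, 7/3)), ProductSet(Interval(2/21, 6*sqrt(2)), {5*sqrt(7), 7*E}), ProductSet(Interval.Ropen(2/21, 6*sqrt(2)), Interval.open(5*sqrt(7), 7*E)))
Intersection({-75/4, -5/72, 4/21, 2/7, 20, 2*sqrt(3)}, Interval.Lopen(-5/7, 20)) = {-5/72, 4/21, 2/7, 20, 2*sqrt(3)}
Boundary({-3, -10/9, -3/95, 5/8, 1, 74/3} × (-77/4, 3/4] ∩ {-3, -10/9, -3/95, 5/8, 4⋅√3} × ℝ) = {-3, -10/9, -3/95, 5/8} × [-77/4, 3/4]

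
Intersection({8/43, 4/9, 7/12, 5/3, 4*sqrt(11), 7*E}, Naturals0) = EmptySet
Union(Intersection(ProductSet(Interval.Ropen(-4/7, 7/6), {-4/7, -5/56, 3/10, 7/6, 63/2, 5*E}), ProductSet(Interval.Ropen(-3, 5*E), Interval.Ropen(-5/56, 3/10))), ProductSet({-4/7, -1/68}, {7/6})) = Union(ProductSet({-4/7, -1/68}, {7/6}), ProductSet(Interval.Ropen(-4/7, 7/6), {-5/56}))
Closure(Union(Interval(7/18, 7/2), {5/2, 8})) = Union({8}, Interval(7/18, 7/2))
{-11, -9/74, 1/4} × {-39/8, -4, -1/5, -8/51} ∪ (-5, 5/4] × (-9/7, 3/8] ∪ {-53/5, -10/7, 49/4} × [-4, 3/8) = ({-11, -9/74, 1/4} × {-39/8, -4, -1/5, -8/51}) ∪ ({-53/5, -10/7, 49/4} × [-4, 3/8)) ∪ ((-5, 5/4] × (-9/7, 3/8])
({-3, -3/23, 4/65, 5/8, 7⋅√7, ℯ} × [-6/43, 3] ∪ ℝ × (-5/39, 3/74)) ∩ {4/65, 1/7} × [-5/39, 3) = ({4/65} × [-5/39, 3)) ∪ ({4/65, 1/7} × (-5/39, 3/74))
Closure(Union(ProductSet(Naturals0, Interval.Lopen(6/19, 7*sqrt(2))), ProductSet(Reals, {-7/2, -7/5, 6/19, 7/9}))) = Union(ProductSet(Naturals0, Interval(6/19, 7*sqrt(2))), ProductSet(Reals, {-7/2, -7/5, 6/19, 7/9}))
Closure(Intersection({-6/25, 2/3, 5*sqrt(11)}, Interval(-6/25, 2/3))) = {-6/25, 2/3}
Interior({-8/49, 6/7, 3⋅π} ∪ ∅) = ∅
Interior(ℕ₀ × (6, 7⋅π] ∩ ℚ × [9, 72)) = ∅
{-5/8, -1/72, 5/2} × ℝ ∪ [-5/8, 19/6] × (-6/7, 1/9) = ({-5/8, -1/72, 5/2} × ℝ) ∪ ([-5/8, 19/6] × (-6/7, 1/9))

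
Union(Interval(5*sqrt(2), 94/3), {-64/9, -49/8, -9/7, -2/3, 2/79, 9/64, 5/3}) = Union({-64/9, -49/8, -9/7, -2/3, 2/79, 9/64, 5/3}, Interval(5*sqrt(2), 94/3))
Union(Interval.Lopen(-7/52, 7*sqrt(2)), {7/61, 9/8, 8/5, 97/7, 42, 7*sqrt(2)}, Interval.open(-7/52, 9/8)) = Union({97/7, 42}, Interval.Lopen(-7/52, 7*sqrt(2)))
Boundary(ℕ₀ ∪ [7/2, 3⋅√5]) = {7/2, 3⋅√5} ∪ (ℕ₀ \ (7/2, 3⋅√5))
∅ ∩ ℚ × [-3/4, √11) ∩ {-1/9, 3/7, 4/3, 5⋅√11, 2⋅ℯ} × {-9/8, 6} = ∅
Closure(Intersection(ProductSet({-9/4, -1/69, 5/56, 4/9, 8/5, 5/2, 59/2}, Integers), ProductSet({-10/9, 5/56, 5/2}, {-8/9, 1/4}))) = EmptySet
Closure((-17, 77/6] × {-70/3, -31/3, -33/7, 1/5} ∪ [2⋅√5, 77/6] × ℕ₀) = ([-17, 77/6] × {-70/3, -31/3, -33/7, 1/5}) ∪ ([2⋅√5, 77/6] × ℕ₀)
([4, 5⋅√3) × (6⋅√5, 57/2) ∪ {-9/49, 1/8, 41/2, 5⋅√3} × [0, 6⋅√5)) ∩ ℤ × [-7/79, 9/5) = ∅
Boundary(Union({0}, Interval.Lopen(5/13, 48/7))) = {0, 5/13, 48/7}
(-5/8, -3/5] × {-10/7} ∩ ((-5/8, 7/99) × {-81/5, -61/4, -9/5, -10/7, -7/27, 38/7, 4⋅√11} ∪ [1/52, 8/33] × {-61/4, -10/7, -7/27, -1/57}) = (-5/8, -3/5] × {-10/7}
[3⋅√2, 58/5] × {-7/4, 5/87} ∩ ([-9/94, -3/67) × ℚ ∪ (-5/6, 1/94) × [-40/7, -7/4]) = ∅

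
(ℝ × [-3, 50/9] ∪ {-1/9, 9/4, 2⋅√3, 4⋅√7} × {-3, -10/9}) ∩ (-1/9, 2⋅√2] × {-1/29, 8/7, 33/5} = (-1/9, 2⋅√2] × {-1/29, 8/7}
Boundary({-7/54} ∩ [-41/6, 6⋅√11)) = {-7/54}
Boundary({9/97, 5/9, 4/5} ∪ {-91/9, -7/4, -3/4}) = {-91/9, -7/4, -3/4, 9/97, 5/9, 4/5}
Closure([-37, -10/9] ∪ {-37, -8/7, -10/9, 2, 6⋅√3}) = [-37, -10/9] ∪ {2, 6⋅√3}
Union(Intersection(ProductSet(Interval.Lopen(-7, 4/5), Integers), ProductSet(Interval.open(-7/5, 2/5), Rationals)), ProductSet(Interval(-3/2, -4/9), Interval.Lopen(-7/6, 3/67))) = Union(ProductSet(Interval(-3/2, -4/9), Interval.Lopen(-7/6, 3/67)), ProductSet(Interval.open(-7/5, 2/5), Integers))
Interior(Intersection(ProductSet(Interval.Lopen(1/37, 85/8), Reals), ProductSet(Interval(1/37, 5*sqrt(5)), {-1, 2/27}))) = EmptySet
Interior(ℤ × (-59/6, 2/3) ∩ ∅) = ∅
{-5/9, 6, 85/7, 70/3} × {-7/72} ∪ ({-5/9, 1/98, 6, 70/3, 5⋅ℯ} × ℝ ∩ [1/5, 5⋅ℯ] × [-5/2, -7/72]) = ({-5/9, 6, 85/7, 70/3} × {-7/72}) ∪ ({6, 5⋅ℯ} × [-5/2, -7/72])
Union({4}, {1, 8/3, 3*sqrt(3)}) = {1, 8/3, 4, 3*sqrt(3)}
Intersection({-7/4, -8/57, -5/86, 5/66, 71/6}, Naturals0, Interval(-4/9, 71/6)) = EmptySet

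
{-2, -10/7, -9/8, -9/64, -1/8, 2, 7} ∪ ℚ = ℚ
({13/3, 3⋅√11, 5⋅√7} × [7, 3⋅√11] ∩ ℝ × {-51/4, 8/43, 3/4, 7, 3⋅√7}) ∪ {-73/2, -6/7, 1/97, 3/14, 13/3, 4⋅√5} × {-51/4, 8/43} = ({-73/2, -6/7, 1/97, 3/14, 13/3, 4⋅√5} × {-51/4, 8/43}) ∪ ({13/3, 3⋅√11, 5⋅√7} × {7, 3⋅√7})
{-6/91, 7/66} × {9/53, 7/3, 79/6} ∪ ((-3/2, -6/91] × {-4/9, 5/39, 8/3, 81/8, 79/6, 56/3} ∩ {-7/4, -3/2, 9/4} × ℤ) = {-6/91, 7/66} × {9/53, 7/3, 79/6}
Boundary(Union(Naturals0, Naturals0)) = Naturals0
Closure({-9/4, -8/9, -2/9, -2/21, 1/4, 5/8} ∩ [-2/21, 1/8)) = {-2/21}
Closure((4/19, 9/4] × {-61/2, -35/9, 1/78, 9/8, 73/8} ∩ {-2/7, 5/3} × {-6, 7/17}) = ∅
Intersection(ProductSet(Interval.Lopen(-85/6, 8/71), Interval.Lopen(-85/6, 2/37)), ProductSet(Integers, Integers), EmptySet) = EmptySet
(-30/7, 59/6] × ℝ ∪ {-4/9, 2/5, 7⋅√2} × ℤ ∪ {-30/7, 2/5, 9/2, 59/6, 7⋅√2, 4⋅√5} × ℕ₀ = ((-30/7, 59/6] × ℝ) ∪ ({-4/9, 2/5, 7⋅√2} × ℤ) ∪ ({-30/7, 2/5, 9/2, 59/6, 7⋅√2, 4⋅√5} × ℕ₀)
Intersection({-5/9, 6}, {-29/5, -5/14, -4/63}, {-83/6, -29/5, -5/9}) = EmptySet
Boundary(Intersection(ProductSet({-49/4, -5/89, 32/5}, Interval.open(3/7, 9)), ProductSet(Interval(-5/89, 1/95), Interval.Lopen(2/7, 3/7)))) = EmptySet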